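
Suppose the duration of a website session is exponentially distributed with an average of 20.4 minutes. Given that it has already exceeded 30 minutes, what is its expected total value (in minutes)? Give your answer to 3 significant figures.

The rate is λ = 1/20.4 = 0.0490196 per minute.
By memorylessness, E[X | X > 30] = 30 + 1/λ = 30 + 20.4 = 50.4 minutes.

50.4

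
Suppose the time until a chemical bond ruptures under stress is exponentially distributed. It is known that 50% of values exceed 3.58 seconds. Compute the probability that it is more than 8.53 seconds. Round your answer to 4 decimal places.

e^(−λ·3.58) = 0.50 ⇒ λ = −ln(0.50)/3.58 = 0.193617.
P(X > 8.53) = e^(−0.193617·8.53) = e^(−1.6515) ≈ 0.1918.

0.1918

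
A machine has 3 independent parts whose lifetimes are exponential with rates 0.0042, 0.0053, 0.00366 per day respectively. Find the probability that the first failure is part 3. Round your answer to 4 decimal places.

0.2781

The time to first failure is exponential with rate Σλ = 0.0042 + 0.0053 + 0.00366 = 0.01316.
P(part 3 first) = λ_3/Σλ = 0.00366/0.01316 ≈ 0.2781.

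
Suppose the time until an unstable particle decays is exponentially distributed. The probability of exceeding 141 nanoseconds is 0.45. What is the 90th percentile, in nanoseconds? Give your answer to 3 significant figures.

407

e^(−λ·141) = 0.45 ⇒ λ = −ln(0.45)/141 = 0.00566318.
90th percentile: 1 − e^(−λt) = 0.9, t = −ln(0.1)/λ = 406.589 nanoseconds.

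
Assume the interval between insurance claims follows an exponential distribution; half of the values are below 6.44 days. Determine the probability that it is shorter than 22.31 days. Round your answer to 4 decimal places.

0.9094

For an exponential, median = ln(2)/λ, so λ = ln 2 / 6.44 = 0.107632 per day.
P(X ≤ 22.31) = 1 − e^(−λ·22.31) = 1 − e^(−2.4013) ≈ 0.9094.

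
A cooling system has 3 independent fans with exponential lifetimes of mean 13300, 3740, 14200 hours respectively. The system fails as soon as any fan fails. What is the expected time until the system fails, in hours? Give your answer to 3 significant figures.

The first failure time is exponential with rate Σλ_i = 1/13300 + 1/3740 + 1/14200 = 0.00041299 per hour.
E[min] = 1/Σλ = 1/0.00041299 = 2421.37 hours.

2420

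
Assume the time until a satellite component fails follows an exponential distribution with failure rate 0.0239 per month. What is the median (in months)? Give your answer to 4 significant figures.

29.00

Set 1 − e^(−λt) = 0.5, so t = −ln(0.5)/λ = 0.69315/0.0239 ≈ 29.002 months.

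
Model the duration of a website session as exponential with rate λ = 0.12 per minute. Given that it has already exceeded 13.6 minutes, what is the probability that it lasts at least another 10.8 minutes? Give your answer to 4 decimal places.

0.2736

The exponential is memoryless, so the remaining time is again Exp(λ): the condition X > 13.6 is irrelevant.
P(X > 10.8) = e^(−1.296) ≈ 0.2736.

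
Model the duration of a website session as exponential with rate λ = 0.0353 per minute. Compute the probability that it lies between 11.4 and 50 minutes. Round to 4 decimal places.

0.4975

P(11.4 < X < 50) = e^(−λ·11.4) − e^(−λ·50) = 0.66870 − 0.17119 ≈ 0.4975.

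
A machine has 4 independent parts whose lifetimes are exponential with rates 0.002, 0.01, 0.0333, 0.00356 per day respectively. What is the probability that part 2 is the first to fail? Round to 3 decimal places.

0.205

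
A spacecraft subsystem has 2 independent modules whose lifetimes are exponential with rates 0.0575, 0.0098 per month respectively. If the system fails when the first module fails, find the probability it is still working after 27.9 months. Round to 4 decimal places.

The time to first failure is exponential with rate Σλ = 0.0575 + 0.0098 = 0.0673.
P(min > 27.9) = e^(−0.0673·27.9) = e^(−1.8777) ≈ 0.1529.

0.1529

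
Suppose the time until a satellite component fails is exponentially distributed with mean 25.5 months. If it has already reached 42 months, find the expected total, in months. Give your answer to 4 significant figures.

67.50

The rate is λ = 1/25.5 = 0.0392157 per month.
By memorylessness, E[X | X > 42] = 42 + 1/λ = 42 + 25.5 = 67.5 months.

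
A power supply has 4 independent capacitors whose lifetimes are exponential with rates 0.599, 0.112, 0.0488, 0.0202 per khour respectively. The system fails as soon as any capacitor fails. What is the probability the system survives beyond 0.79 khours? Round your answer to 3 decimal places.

0.540

The time to first failure is exponential with rate Σλ = 0.599 + 0.112 + 0.0488 + 0.0202 = 0.78.
P(min > 0.79) = e^(−0.78·0.79) = e^(−0.6162) ≈ 0.540.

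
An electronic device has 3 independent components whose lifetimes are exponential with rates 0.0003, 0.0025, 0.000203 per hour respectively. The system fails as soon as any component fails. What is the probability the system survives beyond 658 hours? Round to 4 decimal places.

The time to first failure is exponential with rate Σλ = 0.0003 + 0.0025 + 0.000203 = 0.003003.
P(min > 658) = e^(−0.003003·658) = e^(−1.976) ≈ 0.1386.

0.1386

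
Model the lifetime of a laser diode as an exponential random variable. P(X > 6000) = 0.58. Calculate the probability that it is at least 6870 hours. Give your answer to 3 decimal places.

e^(−λ·6000) = 0.58 ⇒ λ = −ln(0.58)/6000 = 0.0000907879.
P(X > 6870) = e^(−0.0000907879·6870) = e^(−0.62371) ≈ 0.536.

0.536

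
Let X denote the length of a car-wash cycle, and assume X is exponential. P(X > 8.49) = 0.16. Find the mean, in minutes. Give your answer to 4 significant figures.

e^(−λ·8.49) = 0.16 ⇒ λ = −ln(0.16)/8.49 = 0.215852.
Mean = 1/λ = 4.63281 minutes.

4.633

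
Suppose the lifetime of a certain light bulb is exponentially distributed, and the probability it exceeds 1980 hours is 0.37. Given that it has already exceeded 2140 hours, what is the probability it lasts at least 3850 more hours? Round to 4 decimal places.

From e^(−λ·1980) = 0.37, λ = −ln(0.37)/1980 = 0.000502148.
Memoryless: P(X > 2140+3850 | X > 2140) = P(X > 3850) = e^(−0.000502148·3850) ≈ 0.1447.

0.1447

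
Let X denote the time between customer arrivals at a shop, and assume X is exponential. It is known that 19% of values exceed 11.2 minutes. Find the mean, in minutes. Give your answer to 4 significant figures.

e^(−λ·11.2) = 0.19 ⇒ λ = −ln(0.19)/11.2 = 0.14828.
Mean = 1/λ = 6.74402 minutes.

6.744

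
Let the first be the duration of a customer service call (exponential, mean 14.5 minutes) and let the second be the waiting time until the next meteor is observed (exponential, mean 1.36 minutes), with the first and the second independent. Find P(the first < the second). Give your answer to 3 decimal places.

0.086

λ_1 = 1/14.5 = 0.0689655, λ_2 = 1/1.36 = 0.735294.
For independent exponentials, P(the first < the second) = λ_1/(λ_1+λ_2) = 0.0689655/0.80426 ≈ 0.086.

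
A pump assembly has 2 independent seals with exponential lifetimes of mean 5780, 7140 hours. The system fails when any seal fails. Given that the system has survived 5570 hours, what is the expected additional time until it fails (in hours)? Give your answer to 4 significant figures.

First-failure rate Σλ = 1/5780 + 1/7140 = 0.000313066.
By memorylessness the expected residual is 1/Σλ = 3194.21 hours, regardless of the 5570 already elapsed.

3194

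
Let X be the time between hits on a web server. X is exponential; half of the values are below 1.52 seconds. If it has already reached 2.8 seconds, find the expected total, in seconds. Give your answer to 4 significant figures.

For an exponential, median = ln(2)/λ, so λ = ln 2 / 1.52 = 0.456018 per second.
By memorylessness, E[X | X > 2.8] = 2.8 + 1/λ = 2.8 + 2.1929 = 4.9929 seconds.

4.993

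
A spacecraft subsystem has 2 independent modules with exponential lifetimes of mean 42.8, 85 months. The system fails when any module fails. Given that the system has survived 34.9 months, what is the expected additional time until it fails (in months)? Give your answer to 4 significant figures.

First-failure rate Σλ = 1/42.8 + 1/85 = 0.0351292.
By memorylessness the expected residual is 1/Σλ = 28.4664 months, regardless of the 34.9 already elapsed.

28.47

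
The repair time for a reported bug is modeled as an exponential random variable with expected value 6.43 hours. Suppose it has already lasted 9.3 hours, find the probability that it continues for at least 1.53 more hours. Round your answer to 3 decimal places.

The rate is λ = 1/6.43 = 0.155521 per hour.
P(X > s+t | X > s) = e^(−λ(s+t))/e^(−λs) = e^(−λt), independent of s = 9.3.
P(X > 1.53) = e^(−0.23795) ≈ 0.788.

0.788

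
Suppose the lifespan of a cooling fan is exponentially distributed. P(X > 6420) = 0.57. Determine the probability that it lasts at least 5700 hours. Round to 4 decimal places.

e^(−λ·6420) = 0.57 ⇒ λ = −ln(0.57)/6420 = 0.0000875575.
P(X > 5700) = e^(−0.0000875575·5700) = e^(−0.49908) ≈ 0.6071.

0.6071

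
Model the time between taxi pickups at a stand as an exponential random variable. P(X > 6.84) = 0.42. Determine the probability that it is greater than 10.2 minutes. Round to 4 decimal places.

e^(−λ·6.84) = 0.42 ⇒ λ = −ln(0.42)/6.84 = 0.126828.
P(X > 10.2) = e^(−0.126828·10.2) = e^(−1.2936) ≈ 0.2743.

0.2743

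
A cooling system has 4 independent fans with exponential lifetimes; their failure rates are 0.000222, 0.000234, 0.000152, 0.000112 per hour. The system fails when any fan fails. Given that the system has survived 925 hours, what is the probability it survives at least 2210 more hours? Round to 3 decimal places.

Time to first failure ~ Exp(Σλ) with Σλ = 0.00072.
By memorylessness, P(T > 925+2210 | T > 925) = P(T > 2210) = e^(−0.00072·2210) ≈ 0.204.

0.204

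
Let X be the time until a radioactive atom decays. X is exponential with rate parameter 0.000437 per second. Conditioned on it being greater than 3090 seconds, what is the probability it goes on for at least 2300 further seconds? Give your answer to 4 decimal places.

0.3660

By the memoryless property, P(X > 3090+2300 | X > 3090) = P(X > 2300).
P(X > 2300) = e^(−1.0051) ≈ 0.3660.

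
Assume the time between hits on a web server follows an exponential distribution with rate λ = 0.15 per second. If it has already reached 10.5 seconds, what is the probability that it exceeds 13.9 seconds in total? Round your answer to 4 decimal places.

0.6005

P(X > s+t | X > s) = e^(−λ(s+t))/e^(−λs) = e^(−λt), independent of s = 10.5.
P(X > 3.4) = e^(−0.51) ≈ 0.6005.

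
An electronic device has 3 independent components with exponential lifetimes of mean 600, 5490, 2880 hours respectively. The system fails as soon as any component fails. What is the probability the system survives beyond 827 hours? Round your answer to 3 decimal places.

The first failure time is exponential with rate Σλ_i = 1/600 + 1/5490 + 1/2880 = 0.00219604 per hour.
P(min > 827) = e^(−0.00219604·827) = e^(−1.8161) ≈ 0.163.

0.163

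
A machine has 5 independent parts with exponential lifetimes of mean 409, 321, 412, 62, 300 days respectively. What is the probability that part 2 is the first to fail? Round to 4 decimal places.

0.1135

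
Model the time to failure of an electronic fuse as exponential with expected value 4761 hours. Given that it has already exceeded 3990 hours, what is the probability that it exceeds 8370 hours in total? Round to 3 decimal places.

The rate is λ = 1/4761 = 0.00021004 per hour.
By the memoryless property, P(X > 3990+4380 | X > 3990) = P(X > 4380).
P(X > 4380) = e^(−0.91997) ≈ 0.399.

0.399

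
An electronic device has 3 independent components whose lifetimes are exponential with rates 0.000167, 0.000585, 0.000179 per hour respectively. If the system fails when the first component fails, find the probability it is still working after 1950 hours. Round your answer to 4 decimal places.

The time to first failure is exponential with rate Σλ = 0.000167 + 0.000585 + 0.000179 = 0.000931.
P(min > 1950) = e^(−0.000931·1950) = e^(−1.8155) ≈ 0.1628.

0.1628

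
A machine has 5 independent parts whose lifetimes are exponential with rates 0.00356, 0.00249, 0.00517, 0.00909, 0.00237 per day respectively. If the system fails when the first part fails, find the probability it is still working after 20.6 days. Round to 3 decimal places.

0.627

The time to first failure is exponential with rate Σλ = 0.00356 + 0.00249 + 0.00517 + 0.00909 + 0.00237 = 0.02268.
P(min > 20.6) = e^(−0.02268·20.6) = e^(−0.46721) ≈ 0.627.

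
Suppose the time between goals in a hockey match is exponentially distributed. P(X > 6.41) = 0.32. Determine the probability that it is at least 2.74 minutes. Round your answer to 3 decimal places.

e^(−λ·6.41) = 0.32 ⇒ λ = −ln(0.32)/6.41 = 0.177759.
P(X > 2.74) = e^(−0.177759·2.74) = e^(−0.48706) ≈ 0.614.

0.614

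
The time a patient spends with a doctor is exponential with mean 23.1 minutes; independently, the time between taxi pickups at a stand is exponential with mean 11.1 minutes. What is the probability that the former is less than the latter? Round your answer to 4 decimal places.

0.3246

λ_1 = 1/23.1 = 0.04329, λ_2 = 1/11.1 = 0.0900901.
For independent exponentials, P(the former < the latter) = λ_1/(λ_1+λ_2) = 0.04329/0.13338 ≈ 0.3246.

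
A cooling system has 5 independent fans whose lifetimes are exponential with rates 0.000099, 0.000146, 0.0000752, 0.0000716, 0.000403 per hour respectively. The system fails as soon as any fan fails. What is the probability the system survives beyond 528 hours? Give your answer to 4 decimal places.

0.6573

The time to first failure is exponential with rate Σλ = 0.000099 + 0.000146 + 0.0000752 + 0.0000716 + 0.000403 = 0.0007948.
P(min > 528) = e^(−0.0007948·528) = e^(−0.41965) ≈ 0.6573.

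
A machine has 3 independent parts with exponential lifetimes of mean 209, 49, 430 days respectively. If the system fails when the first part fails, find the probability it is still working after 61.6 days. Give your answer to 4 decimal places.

0.1836

The first failure time is exponential with rate Σλ_i = 1/209 + 1/49 + 1/430 = 0.0275184 per day.
P(min > 61.6) = e^(−0.0275184·61.6) = e^(−1.6951) ≈ 0.1836.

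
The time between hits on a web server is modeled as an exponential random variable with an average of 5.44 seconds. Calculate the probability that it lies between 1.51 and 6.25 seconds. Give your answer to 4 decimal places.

0.4406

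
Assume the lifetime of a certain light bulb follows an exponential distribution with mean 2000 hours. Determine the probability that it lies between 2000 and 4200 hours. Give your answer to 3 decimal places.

The rate is λ = 1/2000 = 0.0005 per hour.
P(2000 < X < 4200) = e^(−λ·2000) − e^(−λ·4200) = 0.36788 − 0.12246 ≈ 0.245.

0.245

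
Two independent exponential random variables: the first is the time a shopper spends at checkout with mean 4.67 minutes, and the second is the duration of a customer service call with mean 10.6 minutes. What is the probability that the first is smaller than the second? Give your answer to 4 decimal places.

λ_1 = 1/4.67 = 0.214133, λ_2 = 1/10.6 = 0.0943396.
For independent exponentials, P(the first < the second) = λ_1/(λ_1+λ_2) = 0.214133/0.308472 ≈ 0.6942.

0.6942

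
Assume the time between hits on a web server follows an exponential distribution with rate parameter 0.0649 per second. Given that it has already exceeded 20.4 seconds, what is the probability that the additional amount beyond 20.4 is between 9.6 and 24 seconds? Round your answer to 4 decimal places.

0.3257

Memoryless: the residual past 20.4 is again Exp(λ).
P(9.6 < residual < 24) = e^(−λ·9.6) − e^(−λ·24) = 0.53631 − 0.21064 ≈ 0.3257.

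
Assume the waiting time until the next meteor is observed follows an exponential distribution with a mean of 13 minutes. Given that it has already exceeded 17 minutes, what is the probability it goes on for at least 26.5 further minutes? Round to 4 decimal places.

0.1302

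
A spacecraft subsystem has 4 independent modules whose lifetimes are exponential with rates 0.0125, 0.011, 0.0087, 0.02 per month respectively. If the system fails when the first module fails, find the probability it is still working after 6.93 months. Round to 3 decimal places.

0.696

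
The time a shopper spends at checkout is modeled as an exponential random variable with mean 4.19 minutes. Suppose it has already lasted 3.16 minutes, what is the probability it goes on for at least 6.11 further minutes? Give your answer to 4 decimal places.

The rate is λ = 1/4.19 = 0.238663 per minute.
By the memoryless property, P(X > 3.16+6.11 | X > 3.16) = P(X > 6.11).
P(X > 6.11) = e^(−1.4582) ≈ 0.2326.

0.2326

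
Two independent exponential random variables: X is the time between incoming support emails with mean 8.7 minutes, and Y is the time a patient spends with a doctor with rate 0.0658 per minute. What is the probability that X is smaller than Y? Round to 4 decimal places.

λ_1 = 1/8.7 = 0.114943, λ_2 = 0.0658.
For independent exponentials, P(X < Y) = λ_1/(λ_1+λ_2) = 0.114943/0.180743 ≈ 0.6359.

0.6359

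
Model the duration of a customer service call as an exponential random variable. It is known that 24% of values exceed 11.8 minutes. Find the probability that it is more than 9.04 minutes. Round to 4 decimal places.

e^(−λ·11.8) = 0.24 ⇒ λ = −ln(0.24)/11.8 = 0.120942.
P(X > 9.04) = e^(−0.120942·9.04) = e^(−1.0933) ≈ 0.3351.

0.3351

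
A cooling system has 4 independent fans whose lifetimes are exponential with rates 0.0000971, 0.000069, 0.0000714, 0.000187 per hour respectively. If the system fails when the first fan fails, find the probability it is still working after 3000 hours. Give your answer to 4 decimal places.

0.2799

The time to first failure is exponential with rate Σλ = 0.0000971 + 0.000069 + 0.0000714 + 0.000187 = 0.0004245.
P(min > 3000) = e^(−0.0004245·3000) = e^(−1.2735) ≈ 0.2799.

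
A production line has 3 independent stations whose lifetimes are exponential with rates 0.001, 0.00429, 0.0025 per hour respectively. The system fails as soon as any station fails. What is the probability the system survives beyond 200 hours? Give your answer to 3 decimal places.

The time to first failure is exponential with rate Σλ = 0.001 + 0.00429 + 0.0025 = 0.00779.
P(min > 200) = e^(−0.00779·200) = e^(−1.558) ≈ 0.211.

0.211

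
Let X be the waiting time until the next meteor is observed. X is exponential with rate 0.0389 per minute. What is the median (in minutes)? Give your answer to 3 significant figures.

17.8

Set 1 − e^(−λt) = 0.5, so t = −ln(0.5)/λ = 0.69315/0.0389 ≈ 17.8187 minutes.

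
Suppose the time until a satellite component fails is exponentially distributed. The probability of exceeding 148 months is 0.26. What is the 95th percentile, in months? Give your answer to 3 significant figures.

e^(−λ·148) = 0.26 ⇒ λ = −ln(0.26)/148 = 0.00910185.
95th percentile: 1 − e^(−λt) = 0.95, t = −ln(0.05)/λ = 329.134 months.

329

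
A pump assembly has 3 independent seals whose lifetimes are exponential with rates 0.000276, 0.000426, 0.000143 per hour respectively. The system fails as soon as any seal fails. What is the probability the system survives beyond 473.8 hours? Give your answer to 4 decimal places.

0.6701

The time to first failure is exponential with rate Σλ = 0.000276 + 0.000426 + 0.000143 = 0.000845.
P(min > 473.8) = e^(−0.000845·473.8) = e^(−0.40036) ≈ 0.6701.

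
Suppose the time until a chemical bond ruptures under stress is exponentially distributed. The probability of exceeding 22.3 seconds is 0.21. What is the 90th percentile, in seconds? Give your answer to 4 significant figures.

e^(−λ·22.3) = 0.21 ⇒ λ = −ln(0.21)/22.3 = 0.0699842.
90th percentile: 1 − e^(−λt) = 0.9, t = −ln(0.1)/λ = 32.9015 seconds.

32.90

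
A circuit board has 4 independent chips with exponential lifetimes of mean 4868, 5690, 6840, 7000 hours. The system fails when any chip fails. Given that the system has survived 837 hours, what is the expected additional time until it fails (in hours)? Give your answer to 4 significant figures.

First-failure rate Σλ = 1/4868 + 1/5690 + 1/6840 + 1/7000 = 0.000670226.
By memorylessness the expected residual is 1/Σλ = 1492.03 hours, regardless of the 837 already elapsed.

1492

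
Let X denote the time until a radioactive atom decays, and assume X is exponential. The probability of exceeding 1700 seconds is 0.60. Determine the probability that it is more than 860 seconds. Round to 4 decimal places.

0.7723

e^(−λ·1700) = 0.60 ⇒ λ = −ln(0.60)/1700 = 0.000300486.
P(X > 860) = e^(−0.000300486·860) = e^(−0.25842) ≈ 0.7723.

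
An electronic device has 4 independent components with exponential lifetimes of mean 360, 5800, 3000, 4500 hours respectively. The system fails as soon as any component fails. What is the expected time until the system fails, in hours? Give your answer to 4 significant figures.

The first failure time is exponential with rate Σλ_i = 1/360 + 1/5800 + 1/3000 + 1/4500 = 0.00350575 per hour.
E[min] = 1/Σλ = 1/0.00350575 = 285.246 hours.

285.2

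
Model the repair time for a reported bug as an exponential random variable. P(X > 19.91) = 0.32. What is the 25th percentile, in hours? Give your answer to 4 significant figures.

e^(−λ·19.91) = 0.32 ⇒ λ = −ln(0.32)/19.91 = 0.0572292.
25th percentile: 1 − e^(−λt) = 0.25, t = −ln(0.75)/λ = 5.02684 hours.

5.027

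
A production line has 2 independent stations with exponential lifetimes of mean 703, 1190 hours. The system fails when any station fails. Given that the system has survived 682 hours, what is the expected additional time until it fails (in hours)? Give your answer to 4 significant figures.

First-failure rate Σλ = 1/703 + 1/1190 = 0.00226281.
By memorylessness the expected residual is 1/Σλ = 441.928 hours, regardless of the 682 already elapsed.

441.9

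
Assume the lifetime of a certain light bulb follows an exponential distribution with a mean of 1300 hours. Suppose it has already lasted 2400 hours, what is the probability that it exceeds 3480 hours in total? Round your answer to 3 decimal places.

The rate is λ = 1/1300 = 0.000769231 per hour.
P(X > s+t | X > s) = e^(−λ(s+t))/e^(−λs) = e^(−λt), independent of s = 2400.
P(X > 1080) = e^(−0.83077) ≈ 0.436.

0.436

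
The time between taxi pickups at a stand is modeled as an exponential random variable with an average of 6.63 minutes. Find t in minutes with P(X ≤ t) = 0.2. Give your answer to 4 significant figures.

The rate is λ = 1/6.63 = 0.15083 per minute.
Set 1 − e^(−λt) = 0.2, so t = −ln(0.8)/λ = 0.22314/0.15083 ≈ 1.47944 minutes.

1.479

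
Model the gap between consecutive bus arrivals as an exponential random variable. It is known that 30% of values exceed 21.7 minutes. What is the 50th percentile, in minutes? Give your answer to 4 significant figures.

12.49

e^(−λ·21.7) = 0.30 ⇒ λ = −ln(0.30)/21.7 = 0.0554826.
50th percentile: 1 − e^(−λt) = 0.5, t = −ln(0.5)/λ = 12.4931 minutes.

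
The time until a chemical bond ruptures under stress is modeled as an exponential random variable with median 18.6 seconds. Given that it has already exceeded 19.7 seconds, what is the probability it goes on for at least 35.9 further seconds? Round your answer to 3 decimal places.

For an exponential, median = ln(2)/λ, so λ = ln 2 / 18.6 = 0.037266 per second.
P(X > s+t | X > s) = e^(−λ(s+t))/e^(−λs) = e^(−λt), independent of s = 19.7.
P(X > 35.9) = e^(−1.3378) ≈ 0.262.

0.262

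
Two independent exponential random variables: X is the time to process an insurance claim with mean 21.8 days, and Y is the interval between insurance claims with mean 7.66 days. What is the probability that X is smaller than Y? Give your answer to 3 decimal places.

λ_1 = 1/21.8 = 0.0458716, λ_2 = 1/7.66 = 0.130548.
For independent exponentials, P(X < Y) = λ_1/(λ_1+λ_2) = 0.0458716/0.17642 ≈ 0.260.

0.260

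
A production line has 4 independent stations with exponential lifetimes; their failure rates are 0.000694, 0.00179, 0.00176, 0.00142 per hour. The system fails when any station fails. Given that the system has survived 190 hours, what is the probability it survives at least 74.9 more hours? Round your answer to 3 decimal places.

0.654

Time to first failure ~ Exp(Σλ) with Σλ = 0.005664.
By memorylessness, P(T > 190+74.9 | T > 190) = P(T > 74.9) = e^(−0.005664·74.9) ≈ 0.654.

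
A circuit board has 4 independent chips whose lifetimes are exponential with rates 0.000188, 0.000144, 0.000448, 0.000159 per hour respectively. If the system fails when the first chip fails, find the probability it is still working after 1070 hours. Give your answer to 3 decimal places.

0.366

The time to first failure is exponential with rate Σλ = 0.000188 + 0.000144 + 0.000448 + 0.000159 = 0.000939.
P(min > 1070) = e^(−0.000939·1070) = e^(−1.0047) ≈ 0.366.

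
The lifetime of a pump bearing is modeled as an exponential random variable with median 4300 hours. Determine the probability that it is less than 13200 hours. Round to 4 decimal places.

0.8809

For an exponential, median = ln(2)/λ, so λ = ln 2 / 4300 = 0.000161197 per hour.
P(X ≤ 13200) = 1 − e^(−λ·13200) = 1 − e^(−2.1278) ≈ 0.8809.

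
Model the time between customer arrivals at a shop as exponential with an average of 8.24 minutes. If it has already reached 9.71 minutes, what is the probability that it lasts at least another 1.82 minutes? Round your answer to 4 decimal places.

0.8018

The rate is λ = 1/8.24 = 0.121359 per minute.
P(X > s+t | X > s) = e^(−λ(s+t))/e^(−λs) = e^(−λt), independent of s = 9.71.
P(X > 1.82) = e^(−0.22087) ≈ 0.8018.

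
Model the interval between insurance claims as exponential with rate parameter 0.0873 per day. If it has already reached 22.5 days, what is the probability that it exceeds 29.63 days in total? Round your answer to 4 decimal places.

0.5366

P(X > s+t | X > s) = e^(−λ(s+t))/e^(−λs) = e^(−λt), independent of s = 22.5.
P(X > 7.13) = e^(−0.62245) ≈ 0.5366.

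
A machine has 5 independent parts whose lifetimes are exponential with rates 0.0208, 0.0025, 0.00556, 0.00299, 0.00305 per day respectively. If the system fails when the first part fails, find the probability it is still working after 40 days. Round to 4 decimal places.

0.2476

The time to first failure is exponential with rate Σλ = 0.0208 + 0.0025 + 0.00556 + 0.00299 + 0.00305 = 0.0349.
P(min > 40) = e^(−0.0349·40) = e^(−1.396) ≈ 0.2476.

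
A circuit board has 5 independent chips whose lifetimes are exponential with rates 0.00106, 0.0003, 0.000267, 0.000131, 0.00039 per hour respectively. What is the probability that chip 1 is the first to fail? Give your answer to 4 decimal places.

0.4935

The time to first failure is exponential with rate Σλ = 0.00106 + 0.0003 + 0.000267 + 0.000131 + 0.00039 = 0.002148.
P(chip 1 first) = λ_1/Σλ = 0.00106/0.002148 ≈ 0.4935.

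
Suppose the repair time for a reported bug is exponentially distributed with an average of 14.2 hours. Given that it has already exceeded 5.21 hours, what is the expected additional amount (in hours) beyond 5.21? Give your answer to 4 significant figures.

14.20

The rate is λ = 1/14.2 = 0.0704225 per hour.
By memorylessness, the remaining amount past any threshold is again Exp(λ) with mean 1/λ = 14.2 hours.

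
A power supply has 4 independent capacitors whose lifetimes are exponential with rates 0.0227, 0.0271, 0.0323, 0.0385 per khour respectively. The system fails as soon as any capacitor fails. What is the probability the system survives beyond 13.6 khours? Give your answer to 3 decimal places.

0.194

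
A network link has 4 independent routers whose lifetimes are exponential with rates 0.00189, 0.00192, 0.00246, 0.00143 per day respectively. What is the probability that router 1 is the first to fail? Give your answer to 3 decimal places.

The time to first failure is exponential with rate Σλ = 0.00189 + 0.00192 + 0.00246 + 0.00143 = 0.0077.
P(router 1 first) = λ_1/Σλ = 0.00189/0.0077 ≈ 0.245.

0.245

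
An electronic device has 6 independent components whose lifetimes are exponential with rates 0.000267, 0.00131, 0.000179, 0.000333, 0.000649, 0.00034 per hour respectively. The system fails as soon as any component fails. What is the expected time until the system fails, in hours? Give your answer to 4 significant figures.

The time to first failure is exponential with rate Σλ = 0.000267 + 0.00131 + 0.000179 + 0.000333 + 0.000649 + 0.00034 = 0.003078.
E[min] = 1/Σλ = 1/0.003078 = 324.886 hours.

324.9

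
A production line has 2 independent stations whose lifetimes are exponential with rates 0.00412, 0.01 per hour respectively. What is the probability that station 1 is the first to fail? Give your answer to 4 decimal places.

The time to first failure is exponential with rate Σλ = 0.00412 + 0.01 = 0.01412.
P(station 1 first) = λ_1/Σλ = 0.00412/0.01412 ≈ 0.2918.

0.2918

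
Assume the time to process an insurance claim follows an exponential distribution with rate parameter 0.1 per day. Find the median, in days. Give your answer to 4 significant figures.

6.931

Set 1 − e^(−λt) = 0.5, so t = −ln(0.5)/λ = 0.69315/0.1 ≈ 6.93147 days.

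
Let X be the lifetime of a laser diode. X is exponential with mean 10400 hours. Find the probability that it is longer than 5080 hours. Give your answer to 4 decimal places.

The rate is λ = 1/10400 = 0.0000961538 per hour.
P(X > 5080) = e^(−λ·5080) = e^(−0.48846) ≈ 0.6136.

0.6136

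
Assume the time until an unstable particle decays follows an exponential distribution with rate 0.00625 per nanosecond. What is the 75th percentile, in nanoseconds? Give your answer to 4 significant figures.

221.8

Set 1 − e^(−λt) = 0.75, so t = −ln(0.25)/λ = 1.3863/0.00625 ≈ 221.807 nanoseconds.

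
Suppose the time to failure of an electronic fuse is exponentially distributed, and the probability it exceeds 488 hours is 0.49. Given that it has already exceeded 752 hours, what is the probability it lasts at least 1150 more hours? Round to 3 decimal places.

0.186

From e^(−λ·488) = 0.49, λ = −ln(0.49)/488 = 0.00146178.
Memoryless: P(X > 752+1150 | X > 752) = P(X > 1150) = e^(−0.00146178·1150) ≈ 0.186.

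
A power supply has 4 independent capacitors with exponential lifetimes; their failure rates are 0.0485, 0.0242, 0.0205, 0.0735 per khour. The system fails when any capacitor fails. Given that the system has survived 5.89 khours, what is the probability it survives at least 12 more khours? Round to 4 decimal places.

0.1353

Time to first failure ~ Exp(Σλ) with Σλ = 0.1667.
By memorylessness, P(T > 5.89+12 | T > 5.89) = P(T > 12) = e^(−0.1667·12) ≈ 0.1353.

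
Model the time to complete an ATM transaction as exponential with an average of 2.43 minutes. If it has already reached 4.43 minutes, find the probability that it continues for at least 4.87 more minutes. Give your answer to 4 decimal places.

The rate is λ = 1/2.43 = 0.411523 per minute.
By the memoryless property, P(X > 4.43+4.87 | X > 4.43) = P(X > 4.87).
P(X > 4.87) = e^(−2.0041) ≈ 0.1348.

0.1348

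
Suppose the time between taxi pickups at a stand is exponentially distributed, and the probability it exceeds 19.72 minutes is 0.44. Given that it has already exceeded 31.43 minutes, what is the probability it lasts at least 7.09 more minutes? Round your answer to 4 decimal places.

From e^(−λ·19.72) = 0.44, λ = −ln(0.44)/19.72 = 0.0416319.
Memoryless: P(X > 31.43+7.09 | X > 31.43) = P(X > 7.09) = e^(−0.0416319·7.09) ≈ 0.7444.

0.7444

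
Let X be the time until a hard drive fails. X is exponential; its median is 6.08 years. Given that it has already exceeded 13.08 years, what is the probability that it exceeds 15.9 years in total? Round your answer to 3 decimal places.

0.725

For an exponential, median = ln(2)/λ, so λ = ln 2 / 6.08 = 0.114004 per year.
By the memoryless property, P(X > 13.08+2.82 | X > 13.08) = P(X > 2.82).
P(X > 2.82) = e^(−0.32149) ≈ 0.725.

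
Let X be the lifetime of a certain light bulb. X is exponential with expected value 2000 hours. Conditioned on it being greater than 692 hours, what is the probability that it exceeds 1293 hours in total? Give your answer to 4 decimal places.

The rate is λ = 1/2000 = 0.0005 per hour.
By the memoryless property, P(X > 692+601 | X > 692) = P(X > 601).
P(X > 601) = e^(−0.3005) ≈ 0.7404.

0.7404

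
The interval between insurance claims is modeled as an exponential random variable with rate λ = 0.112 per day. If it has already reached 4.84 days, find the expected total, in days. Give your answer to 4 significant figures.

By memorylessness, E[X | X > 4.84] = 4.84 + 1/λ = 4.84 + 8.92857 = 13.7686 days.

13.77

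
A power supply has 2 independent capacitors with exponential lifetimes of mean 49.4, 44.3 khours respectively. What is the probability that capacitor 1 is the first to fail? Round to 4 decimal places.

0.4728

Rates: λ_i = 1/mean_i → 0.0202429, 0.0225734; Σλ = 0.0428163.
P(capacitor 1 first) = λ_1/Σλ = 0.0202429/0.0428163 ≈ 0.4728.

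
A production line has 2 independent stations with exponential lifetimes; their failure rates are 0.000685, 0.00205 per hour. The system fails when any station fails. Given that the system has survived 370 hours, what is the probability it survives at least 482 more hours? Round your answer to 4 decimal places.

0.2676

Time to first failure ~ Exp(Σλ) with Σλ = 0.002735.
By memorylessness, P(T > 370+482 | T > 370) = P(T > 482) = e^(−0.002735·482) ≈ 0.2676.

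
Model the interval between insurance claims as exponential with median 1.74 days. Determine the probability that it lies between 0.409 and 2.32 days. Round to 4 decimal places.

0.4528

For an exponential, median = ln(2)/λ, so λ = ln 2 / 1.74 = 0.39836 per day.
P(0.409 < X < 2.32) = e^(−λ·0.409) − e^(−λ·2.32) = 0.84965 − 0.39685 ≈ 0.4528.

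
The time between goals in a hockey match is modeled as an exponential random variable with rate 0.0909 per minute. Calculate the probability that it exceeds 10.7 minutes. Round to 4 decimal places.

P(X > 10.7) = e^(−λ·10.7) = e^(−0.97263) ≈ 0.3781.

0.3781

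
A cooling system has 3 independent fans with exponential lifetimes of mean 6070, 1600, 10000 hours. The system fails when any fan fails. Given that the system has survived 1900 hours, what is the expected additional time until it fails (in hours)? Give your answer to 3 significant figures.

First-failure rate Σλ = 1/6070 + 1/1600 + 1/10000 = 0.000889745.
By memorylessness the expected residual is 1/Σλ = 1123.92 hours, regardless of the 1900 already elapsed.

1120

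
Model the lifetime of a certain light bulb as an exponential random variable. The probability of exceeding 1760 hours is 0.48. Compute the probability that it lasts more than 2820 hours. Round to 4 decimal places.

e^(−λ·1760) = 0.48 ⇒ λ = −ln(0.48)/1760 = 0.000417028.
P(X > 2820) = e^(−0.000417028·2820) = e^(−1.176) ≈ 0.3085.

0.3085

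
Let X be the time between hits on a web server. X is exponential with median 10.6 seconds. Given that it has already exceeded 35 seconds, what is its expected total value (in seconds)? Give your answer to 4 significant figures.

For an exponential, median = ln(2)/λ, so λ = ln 2 / 10.6 = 0.0653912 per second.
By memorylessness, E[X | X > 35] = 35 + 1/λ = 35 + 15.2926 = 50.2926 seconds.

50.29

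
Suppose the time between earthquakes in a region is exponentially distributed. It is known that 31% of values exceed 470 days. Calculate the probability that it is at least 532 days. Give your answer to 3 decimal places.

0.266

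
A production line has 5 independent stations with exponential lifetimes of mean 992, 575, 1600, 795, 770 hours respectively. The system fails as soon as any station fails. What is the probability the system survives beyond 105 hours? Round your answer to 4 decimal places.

0.5366

The first failure time is exponential with rate Σλ_i = 1/992 + 1/575 + 1/1600 + 1/795 + 1/770 = 0.00592876 per hour.
P(min > 105) = e^(−0.00592876·105) = e^(−0.62252) ≈ 0.5366.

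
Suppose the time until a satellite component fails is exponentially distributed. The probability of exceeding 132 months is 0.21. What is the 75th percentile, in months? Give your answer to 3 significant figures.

e^(−λ·132) = 0.21 ⇒ λ = −ln(0.21)/132 = 0.0118231.
75th percentile: 1 − e^(−λt) = 0.75, t = −ln(0.25)/λ = 117.253 months.

117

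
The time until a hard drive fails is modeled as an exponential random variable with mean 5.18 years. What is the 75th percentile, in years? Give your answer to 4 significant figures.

The rate is λ = 1/5.18 = 0.19305 per year.
Set 1 − e^(−λt) = 0.75, so t = −ln(0.25)/λ = 1.3863/0.19305 ≈ 7.181 years.

7.181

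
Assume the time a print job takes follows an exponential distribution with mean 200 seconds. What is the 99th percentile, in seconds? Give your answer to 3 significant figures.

The rate is λ = 1/200 = 0.005 per second.
Set 1 − e^(−λt) = 0.99, so t = −ln(0.01)/λ = 4.6052/0.005 ≈ 921.034 seconds.

921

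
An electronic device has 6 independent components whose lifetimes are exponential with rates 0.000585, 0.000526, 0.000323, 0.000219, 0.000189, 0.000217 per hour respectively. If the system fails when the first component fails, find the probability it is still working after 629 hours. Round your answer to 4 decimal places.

The time to first failure is exponential with rate Σλ = 0.000585 + 0.000526 + 0.000323 + 0.000219 + 0.000189 + 0.000217 = 0.002059.
P(min > 629) = e^(−0.002059·629) = e^(−1.2951) ≈ 0.2739.

0.2739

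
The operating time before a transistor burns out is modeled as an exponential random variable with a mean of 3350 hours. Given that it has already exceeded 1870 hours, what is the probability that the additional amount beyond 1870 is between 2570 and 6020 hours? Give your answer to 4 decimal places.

0.2985

The rate is λ = 1/3350 = 0.000298507 per hour.
Memoryless: the residual past 1870 is again Exp(λ).
P(2570 < residual < 6020) = e^(−λ·2570) − e^(−λ·6020) = 0.46433 − 0.16579 ≈ 0.2985.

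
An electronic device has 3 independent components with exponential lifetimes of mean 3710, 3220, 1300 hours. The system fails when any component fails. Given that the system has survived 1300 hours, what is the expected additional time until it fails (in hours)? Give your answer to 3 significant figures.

741

First-failure rate Σλ = 1/3710 + 1/3220 + 1/1300 = 0.00134933.
By memorylessness the expected residual is 1/Σλ = 741.108 hours, regardless of the 1300 already elapsed.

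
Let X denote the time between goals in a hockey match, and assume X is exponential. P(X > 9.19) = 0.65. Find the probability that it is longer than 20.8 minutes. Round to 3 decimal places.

0.377

e^(−λ·9.19) = 0.65 ⇒ λ = −ln(0.65)/9.19 = 0.0468752.
P(X > 20.8) = e^(−0.0468752·20.8) = e^(−0.975) ≈ 0.377.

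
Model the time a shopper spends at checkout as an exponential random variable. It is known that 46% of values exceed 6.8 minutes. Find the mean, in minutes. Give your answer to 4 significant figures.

8.757

e^(−λ·6.8) = 0.46 ⇒ λ = −ln(0.46)/6.8 = 0.114195.
Mean = 1/λ = 8.75692 minutes.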